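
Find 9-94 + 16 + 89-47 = -27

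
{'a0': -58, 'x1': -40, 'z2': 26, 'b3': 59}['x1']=-40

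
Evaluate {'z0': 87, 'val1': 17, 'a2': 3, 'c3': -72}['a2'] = 3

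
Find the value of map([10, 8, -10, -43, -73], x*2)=[20, 16, -20, -86, -146]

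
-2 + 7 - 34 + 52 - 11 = 12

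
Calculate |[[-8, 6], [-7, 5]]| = 2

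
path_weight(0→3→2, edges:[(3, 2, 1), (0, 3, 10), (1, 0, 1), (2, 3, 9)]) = 11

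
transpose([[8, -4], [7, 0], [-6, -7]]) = [[8, 7, -6], [-4, 0, -7]]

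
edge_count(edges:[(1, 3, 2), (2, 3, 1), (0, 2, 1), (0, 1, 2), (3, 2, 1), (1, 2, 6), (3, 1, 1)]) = 7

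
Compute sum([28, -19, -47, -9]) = 28 + (-19) + (-47) + (-9)
= -47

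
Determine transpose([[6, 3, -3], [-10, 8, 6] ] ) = [[6, -10], [3, 8], [-3, 6]]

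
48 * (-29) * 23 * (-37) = 1184592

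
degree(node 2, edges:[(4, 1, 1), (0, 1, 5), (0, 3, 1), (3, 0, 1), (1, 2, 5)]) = incident: (1,2)
= 1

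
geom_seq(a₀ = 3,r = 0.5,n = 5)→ [3.0, 1.5, 0.75, 0.375, 0.1875]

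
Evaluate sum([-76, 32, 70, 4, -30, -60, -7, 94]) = 27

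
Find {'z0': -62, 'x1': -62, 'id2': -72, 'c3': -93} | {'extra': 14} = {'z0': -62, 'x1': -62, 'id2': -72, 'c3': -93, 'extra': 14}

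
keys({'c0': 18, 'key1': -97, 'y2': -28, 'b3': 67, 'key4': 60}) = ['c0', 'key1', 'y2', 'b3', 'key4']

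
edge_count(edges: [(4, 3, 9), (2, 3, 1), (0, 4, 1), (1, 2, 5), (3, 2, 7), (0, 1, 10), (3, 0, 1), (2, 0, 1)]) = 8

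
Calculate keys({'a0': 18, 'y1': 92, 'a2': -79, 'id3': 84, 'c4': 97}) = ['a0', 'y1', 'a2', 'id3', 'c4']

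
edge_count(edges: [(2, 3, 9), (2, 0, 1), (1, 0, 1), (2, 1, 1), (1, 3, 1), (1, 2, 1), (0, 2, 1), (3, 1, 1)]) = 8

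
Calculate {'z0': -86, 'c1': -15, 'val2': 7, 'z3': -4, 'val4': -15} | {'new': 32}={'z0': -86, 'c1': -15, 'val2': 7, 'z3': -4, 'val4': -15, 'new': 32}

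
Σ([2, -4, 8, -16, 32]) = 22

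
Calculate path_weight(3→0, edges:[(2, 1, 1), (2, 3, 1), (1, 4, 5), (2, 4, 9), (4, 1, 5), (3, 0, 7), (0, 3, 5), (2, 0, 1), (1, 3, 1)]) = w(3→0)=7
= 7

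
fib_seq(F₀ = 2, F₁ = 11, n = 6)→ F_2 = F_1 + F_0 = 13
F_3 = F_2 + F_1 = 24
F_4 = F_3 + F_2 = 37
...
= [2, 11, 13, 24, 37, 61]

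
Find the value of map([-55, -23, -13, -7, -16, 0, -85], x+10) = [-45, -13, -3, 3, -6, 10, -75]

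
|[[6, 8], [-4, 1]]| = (6)*(1) - (8)*(-4)
= 38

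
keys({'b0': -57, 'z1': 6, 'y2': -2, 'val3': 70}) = ['b0', 'z1', 'y2', 'val3']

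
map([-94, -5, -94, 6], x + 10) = -94+10=-84, -5+10=5, -94+10=-84, 6+10=16
= [-84, 5, -84, 16]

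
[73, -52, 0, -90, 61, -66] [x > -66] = [73, -52, 0, 61]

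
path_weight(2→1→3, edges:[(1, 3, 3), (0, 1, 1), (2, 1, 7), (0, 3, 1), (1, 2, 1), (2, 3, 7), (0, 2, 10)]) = 10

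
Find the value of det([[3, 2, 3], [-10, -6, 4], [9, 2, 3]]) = (1)*(3)*det([[-6, 4], [2, 3]]) + (-1)*(2)*det([[-10, 4], [9, 3]]) + (1)*(3)*det([[-10, -6], [9, 2]])
= -78 + 132 + 102
= 156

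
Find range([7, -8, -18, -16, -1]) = 25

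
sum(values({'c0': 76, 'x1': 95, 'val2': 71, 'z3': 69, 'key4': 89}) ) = 400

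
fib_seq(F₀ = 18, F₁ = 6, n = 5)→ [18, 6, 24, 30, 54]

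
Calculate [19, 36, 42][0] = 19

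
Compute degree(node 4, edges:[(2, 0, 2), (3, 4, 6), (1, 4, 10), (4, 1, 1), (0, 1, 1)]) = incident: (3,4), (1,4), (4,1)
= 3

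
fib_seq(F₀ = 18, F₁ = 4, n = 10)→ F_2 = F_1 + F_0 = 22
F_3 = F_2 + F_1 = 26
F_4 = F_3 + F_2 = 48
...
= [18, 4, 22, 26, 48, 74, 122, 196, 318, 514]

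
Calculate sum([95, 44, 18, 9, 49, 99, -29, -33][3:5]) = 58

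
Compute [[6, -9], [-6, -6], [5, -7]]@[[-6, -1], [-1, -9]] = C[0][0] = (6)*(-6) + (-9)*(-1) = -27
C[0][1] = (6)*(-1) + (-9)*(-9) = 75
C[1][0] = (-6)*(-6) + (-6)*(-1) = 42
C[1][1] = (-6)*(-1) + (-6)*(-9) = 60
C[2][0] = (5)*(-6) + (-7)*(-1) = -23
C[2][1] = (5)*(-1) + (-7)*(-9) = 58
= [[-27, 75], [42, 60], [-23, 58]]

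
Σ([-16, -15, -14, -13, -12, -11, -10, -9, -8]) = (-16) + (-15) + (-14) + (-13) + (-12) + (-11) + (-10) + (-9) + (-8)
= -108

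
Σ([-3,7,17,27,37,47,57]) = 189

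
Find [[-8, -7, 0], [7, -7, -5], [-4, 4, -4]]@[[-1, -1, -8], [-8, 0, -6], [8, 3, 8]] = C[0][0] = (-8)*(-1) + (-7)*(-8) + (0)*(8) = 64
C[0][1] = (-8)*(-1) + (-7)*(0) + (0)*(3) = 8
C[0][2] = (-8)*(-8) + (-7)*(-6) + (0)*(8) = 106
C[1][0] = (7)*(-1) + (-7)*(-8) + (-5)*(8) = 9
C[1][1] = (7)*(-1) + (-7)*(0) + (-5)*(3) = -22
C[1][2] = (7)*(-8) + (-7)*(-6) + (-5)*(8) = -54
... (3 more cells)
= [[64, 8, 106], [9, -22, -54], [-60, -8, -24]]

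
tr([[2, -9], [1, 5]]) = 7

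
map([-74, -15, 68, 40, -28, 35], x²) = (-74)²=5476, (-15)²=225, (68)²=4624, (40)²=1600, (-28)²=784, (35)²=1225
= [5476, 225, 4624, 1600, 784, 1225]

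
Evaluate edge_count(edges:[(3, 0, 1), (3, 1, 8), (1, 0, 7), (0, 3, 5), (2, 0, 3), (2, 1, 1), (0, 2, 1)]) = 7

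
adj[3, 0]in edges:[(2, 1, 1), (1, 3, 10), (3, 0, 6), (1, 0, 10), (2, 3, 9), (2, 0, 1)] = 6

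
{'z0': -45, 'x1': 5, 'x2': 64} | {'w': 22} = {'z0': -45, 'x1': 5, 'x2': 64, 'w': 22}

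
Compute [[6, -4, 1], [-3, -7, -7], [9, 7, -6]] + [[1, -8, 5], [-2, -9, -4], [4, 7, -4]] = [[7, -12, 6], [-5, -16, -11], [13, 14, -10]]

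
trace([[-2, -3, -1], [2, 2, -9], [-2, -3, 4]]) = 4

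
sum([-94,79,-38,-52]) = (-94) + 79 + (-38) + (-52)
= -105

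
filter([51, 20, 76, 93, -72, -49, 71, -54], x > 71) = keep x where x > 71: 51✗, 20✗, 76✓, 93✓, -72✗, -49✗, 71✗, -54✗
= [76, 93]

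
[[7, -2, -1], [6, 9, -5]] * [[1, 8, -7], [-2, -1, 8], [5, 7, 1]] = [[6, 51, -66], [-37, 4, 25]]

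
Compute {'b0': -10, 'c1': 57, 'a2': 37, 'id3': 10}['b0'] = -10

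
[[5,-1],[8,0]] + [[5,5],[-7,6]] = [[10, 4], [1, 6]]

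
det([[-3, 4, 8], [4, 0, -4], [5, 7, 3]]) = (1)*(-3)*det([[0, -4], [7, 3]]) + (-1)*(4)*det([[4, -4], [5, 3]]) + (1)*(8)*det([[4, 0], [5, 7]])
= -84 + -128 + 224
= 12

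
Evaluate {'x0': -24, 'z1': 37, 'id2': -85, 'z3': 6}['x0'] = -24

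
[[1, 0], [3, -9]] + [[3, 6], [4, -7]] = [[4, 6], [7, -16]]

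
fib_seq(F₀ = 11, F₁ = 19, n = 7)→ F_2 = F_1 + F_0 = 30
F_3 = F_2 + F_1 = 49
F_4 = F_3 + F_2 = 79
...
= [11, 19, 30, 49, 79, 128, 207]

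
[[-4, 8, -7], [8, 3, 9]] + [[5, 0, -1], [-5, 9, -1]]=[[1, 8, -8], [3, 12, 8]]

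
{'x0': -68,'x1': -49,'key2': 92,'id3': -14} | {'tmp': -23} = {'x0': -68, 'x1': -49, 'key2': 92, 'id3': -14, 'tmp': -23}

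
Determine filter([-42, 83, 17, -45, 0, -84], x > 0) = [83, 17]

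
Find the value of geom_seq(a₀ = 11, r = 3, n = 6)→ [11, 33, 99, 297, 891, 2673]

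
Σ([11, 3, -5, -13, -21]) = 11 + 3 + (-5) + (-13) + (-21)
= -25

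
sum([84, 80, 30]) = 84 + 80 + 30
= 194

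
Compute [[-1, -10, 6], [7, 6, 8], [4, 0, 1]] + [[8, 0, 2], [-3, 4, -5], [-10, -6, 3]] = [[7, -10, 8], [4, 10, 3], [-6, -6, 4]]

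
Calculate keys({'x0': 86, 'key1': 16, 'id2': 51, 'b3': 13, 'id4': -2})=['x0', 'key1', 'id2', 'b3', 'id4']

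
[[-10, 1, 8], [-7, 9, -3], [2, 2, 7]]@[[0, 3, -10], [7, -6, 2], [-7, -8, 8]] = [[-49, -100, 166], [84, -51, 64], [-35, -62, 40]]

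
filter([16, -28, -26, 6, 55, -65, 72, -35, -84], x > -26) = [16, 6, 55, 72]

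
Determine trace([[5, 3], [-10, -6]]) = diagonal: 5 + (-6)
= -1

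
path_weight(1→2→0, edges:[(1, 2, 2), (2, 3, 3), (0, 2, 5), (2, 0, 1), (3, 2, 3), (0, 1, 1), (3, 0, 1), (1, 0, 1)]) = 3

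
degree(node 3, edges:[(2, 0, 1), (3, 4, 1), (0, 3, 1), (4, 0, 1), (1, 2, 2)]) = incident: (3,4), (0,3)
= 2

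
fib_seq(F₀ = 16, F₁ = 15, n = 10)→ F_2 = F_1 + F_0 = 31
F_3 = F_2 + F_1 = 46
F_4 = F_3 + F_2 = 77
...
= [16, 15, 31, 46, 77, 123, 200, 323, 523, 846]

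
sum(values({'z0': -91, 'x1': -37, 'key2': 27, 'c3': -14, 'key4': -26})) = (-91) + (-37) + 27 + (-14) + (-26)
= -141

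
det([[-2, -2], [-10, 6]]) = -32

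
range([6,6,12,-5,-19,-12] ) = 31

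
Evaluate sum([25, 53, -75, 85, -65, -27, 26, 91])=113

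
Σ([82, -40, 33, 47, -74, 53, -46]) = 55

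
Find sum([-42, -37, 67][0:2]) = slice → [-42, -37]
(-42) + (-37)
= -79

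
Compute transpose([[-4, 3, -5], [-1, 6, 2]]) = [[-4, -1], [3, 6], [-5, 2]]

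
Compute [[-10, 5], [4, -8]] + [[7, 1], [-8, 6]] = [[-3, 6], [-4, -2]]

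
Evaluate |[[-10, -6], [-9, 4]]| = -94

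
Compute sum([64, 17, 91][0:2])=81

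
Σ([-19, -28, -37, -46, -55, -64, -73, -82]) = -404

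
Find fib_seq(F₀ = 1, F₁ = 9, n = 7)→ F_2 = F_1 + F_0 = 10
F_3 = F_2 + F_1 = 19
F_4 = F_3 + F_2 = 29
...
= [1, 9, 10, 19, 29, 48, 77]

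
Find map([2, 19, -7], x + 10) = 2+10=12, 19+10=29, -7+10=3
= [12, 29, 3]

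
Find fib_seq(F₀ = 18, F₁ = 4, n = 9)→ F_2 = F_1 + F_0 = 22
F_3 = F_2 + F_1 = 26
F_4 = F_3 + F_2 = 48
...
= [18, 4, 22, 26, 48, 74, 122, 196, 318]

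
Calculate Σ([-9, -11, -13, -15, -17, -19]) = (-9) + (-11) + (-13) + (-15) + (-17) + (-19)
= -84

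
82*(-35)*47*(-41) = 5530490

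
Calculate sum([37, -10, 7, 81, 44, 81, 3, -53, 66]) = 256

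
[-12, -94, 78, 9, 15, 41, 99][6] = 99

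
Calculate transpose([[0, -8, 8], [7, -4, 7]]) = [[0, 7], [-8, -4], [8, 7]]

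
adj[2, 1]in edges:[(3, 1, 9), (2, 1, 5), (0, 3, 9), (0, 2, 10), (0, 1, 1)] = 5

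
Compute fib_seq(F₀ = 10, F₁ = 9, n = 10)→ F_2 = F_1 + F_0 = 19
F_3 = F_2 + F_1 = 28
F_4 = F_3 + F_2 = 47
...
= [10, 9, 19, 28, 47, 75, 122, 197, 319, 516]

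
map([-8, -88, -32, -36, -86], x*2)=[-16, -176, -64, -72, -172]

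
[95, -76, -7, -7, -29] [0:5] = [95, -76, -7, -7, -29]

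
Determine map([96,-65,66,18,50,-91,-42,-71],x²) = (96)²=9216, (-65)²=4225, (66)²=4356, (18)²=324, (50)²=2500, (-91)²=8281, (-42)²=1764, (-71)²=5041
= [9216, 4225, 4356, 324, 2500, 8281, 1764, 5041]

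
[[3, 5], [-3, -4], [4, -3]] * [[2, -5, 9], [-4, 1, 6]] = [[-14, -10, 57], [10, 11, -51], [20, -23, 18]]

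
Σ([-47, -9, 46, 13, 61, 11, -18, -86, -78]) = (-47) + (-9) + 46 + 13 + 61 + 11 + (-18) + (-86) + (-78)
= -107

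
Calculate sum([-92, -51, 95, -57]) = (-92) + (-51) + 95 + (-57)
= -105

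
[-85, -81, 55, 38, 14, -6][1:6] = [-81, 55, 38, 14, -6]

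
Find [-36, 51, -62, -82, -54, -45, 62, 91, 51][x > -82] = [-36, 51, -62, -54, -45, 62, 91, 51]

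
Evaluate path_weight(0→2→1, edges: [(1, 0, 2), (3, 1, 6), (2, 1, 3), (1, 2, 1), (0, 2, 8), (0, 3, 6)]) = 11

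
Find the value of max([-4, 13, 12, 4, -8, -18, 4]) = 13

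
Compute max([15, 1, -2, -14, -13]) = 15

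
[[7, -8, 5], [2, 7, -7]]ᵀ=[[7, 2], [-8, 7], [5, -7]]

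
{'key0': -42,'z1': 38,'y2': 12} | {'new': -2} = {'key0': -42, 'z1': 38, 'y2': 12, 'new': -2}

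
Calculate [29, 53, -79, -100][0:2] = [29, 53]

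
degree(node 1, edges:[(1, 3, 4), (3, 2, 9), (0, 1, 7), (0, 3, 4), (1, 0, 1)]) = incident: (1,3), (0,1), (1,0)
= 3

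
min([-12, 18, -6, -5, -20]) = -20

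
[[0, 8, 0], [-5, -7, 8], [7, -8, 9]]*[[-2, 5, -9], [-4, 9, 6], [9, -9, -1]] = C[0][0] = (0)*(-2) + (8)*(-4) + (0)*(9) = -32
C[0][1] = (0)*(5) + (8)*(9) + (0)*(-9) = 72
C[0][2] = (0)*(-9) + (8)*(6) + (0)*(-1) = 48
C[1][0] = (-5)*(-2) + (-7)*(-4) + (8)*(9) = 110
C[1][1] = (-5)*(5) + (-7)*(9) + (8)*(-9) = -160
C[1][2] = (-5)*(-9) + (-7)*(6) + (8)*(-1) = -5
... (3 more cells)
= [[-32, 72, 48], [110, -160, -5], [99, -118, -120]]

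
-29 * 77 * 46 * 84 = -8628312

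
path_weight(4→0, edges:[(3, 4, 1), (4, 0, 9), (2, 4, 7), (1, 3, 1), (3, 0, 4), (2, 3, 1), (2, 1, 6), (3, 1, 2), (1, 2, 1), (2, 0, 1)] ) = w(4→0)=9
= 9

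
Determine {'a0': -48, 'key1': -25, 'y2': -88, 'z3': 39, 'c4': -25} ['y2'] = -88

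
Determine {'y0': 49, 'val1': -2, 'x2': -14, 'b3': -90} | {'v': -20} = {'y0': 49, 'val1': -2, 'x2': -14, 'b3': -90, 'v': -20}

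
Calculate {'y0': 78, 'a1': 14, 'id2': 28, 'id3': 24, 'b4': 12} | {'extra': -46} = {'y0': 78, 'a1': 14, 'id2': 28, 'id3': 24, 'b4': 12, 'extra': -46}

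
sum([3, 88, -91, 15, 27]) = 3 + 88 + (-91) + 15 + 27
= 42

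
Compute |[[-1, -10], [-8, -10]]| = (-1)*(-10) - (-10)*(-8)
= -70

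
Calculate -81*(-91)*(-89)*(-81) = 53137539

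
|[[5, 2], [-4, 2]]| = 18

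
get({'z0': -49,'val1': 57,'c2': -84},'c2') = -84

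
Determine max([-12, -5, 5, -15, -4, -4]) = 5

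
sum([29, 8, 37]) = 74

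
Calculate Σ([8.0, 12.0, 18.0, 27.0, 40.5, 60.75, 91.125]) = 257.375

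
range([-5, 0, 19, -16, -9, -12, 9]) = 35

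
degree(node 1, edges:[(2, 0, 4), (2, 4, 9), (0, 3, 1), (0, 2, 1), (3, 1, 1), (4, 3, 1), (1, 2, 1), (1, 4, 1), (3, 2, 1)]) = 3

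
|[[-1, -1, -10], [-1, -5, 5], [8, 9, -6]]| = (1)*(-1)*det([[-5, 5], [9, -6]]) + (-1)*(-1)*det([[-1, 5], [8, -6]]) + (1)*(-10)*det([[-1, -5], [8, 9]])
= 15 + -34 + -310
= -329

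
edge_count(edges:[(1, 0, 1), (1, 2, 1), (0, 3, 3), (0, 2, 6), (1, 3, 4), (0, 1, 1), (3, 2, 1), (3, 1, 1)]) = 8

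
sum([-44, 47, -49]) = (-44) + 47 + (-49)
= -46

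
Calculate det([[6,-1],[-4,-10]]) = (6)*(-10) - (-1)*(-4)
= -64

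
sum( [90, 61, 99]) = 250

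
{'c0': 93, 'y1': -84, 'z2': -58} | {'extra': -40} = {'c0': 93, 'y1': -84, 'z2': -58, 'extra': -40}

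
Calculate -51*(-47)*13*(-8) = -249288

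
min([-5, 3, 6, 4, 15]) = -5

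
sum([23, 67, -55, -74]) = 23 + 67 + (-55) + (-74)
= -39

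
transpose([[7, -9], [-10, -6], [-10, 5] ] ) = [[7, -10, -10], [-9, -6, 5]]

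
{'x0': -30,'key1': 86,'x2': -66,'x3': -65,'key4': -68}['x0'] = -30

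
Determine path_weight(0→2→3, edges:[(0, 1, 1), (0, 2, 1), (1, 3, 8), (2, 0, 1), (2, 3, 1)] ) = w(0→2)=1 + w(2→3)=1
= 2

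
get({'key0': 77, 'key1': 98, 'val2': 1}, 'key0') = 77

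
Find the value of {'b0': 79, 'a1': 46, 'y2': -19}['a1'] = 46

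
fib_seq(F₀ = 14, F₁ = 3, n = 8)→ F_2 = F_1 + F_0 = 17
F_3 = F_2 + F_1 = 20
F_4 = F_3 + F_2 = 37
...
= [14, 3, 17, 20, 37, 57, 94, 151]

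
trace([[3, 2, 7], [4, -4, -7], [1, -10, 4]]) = 3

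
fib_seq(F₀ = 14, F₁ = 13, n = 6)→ F_2 = F_1 + F_0 = 27
F_3 = F_2 + F_1 = 40
F_4 = F_3 + F_2 = 67
...
= [14, 13, 27, 40, 67, 107]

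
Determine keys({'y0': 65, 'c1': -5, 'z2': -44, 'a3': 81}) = ['y0', 'c1', 'z2', 'a3']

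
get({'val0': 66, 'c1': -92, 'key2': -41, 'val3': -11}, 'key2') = -41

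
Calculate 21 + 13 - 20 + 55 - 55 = 14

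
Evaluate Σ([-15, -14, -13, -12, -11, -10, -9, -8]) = (-15) + (-14) + (-13) + (-12) + (-11) + (-10) + (-9) + (-8)
= -92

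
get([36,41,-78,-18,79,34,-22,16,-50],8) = -50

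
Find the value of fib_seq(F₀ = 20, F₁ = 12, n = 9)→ [20, 12, 32, 44, 76, 120, 196, 316, 512]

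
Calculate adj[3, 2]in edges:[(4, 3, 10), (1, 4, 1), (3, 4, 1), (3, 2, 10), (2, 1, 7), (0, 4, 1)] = 10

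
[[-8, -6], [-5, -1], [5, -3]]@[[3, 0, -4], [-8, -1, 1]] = [[24, 6, 26], [-7, 1, 19], [39, 3, -23]]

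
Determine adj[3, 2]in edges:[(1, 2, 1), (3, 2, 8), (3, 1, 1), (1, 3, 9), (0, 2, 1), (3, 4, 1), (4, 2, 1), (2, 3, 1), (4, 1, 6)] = 8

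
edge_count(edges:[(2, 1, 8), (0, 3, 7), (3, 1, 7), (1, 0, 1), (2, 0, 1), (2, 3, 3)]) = 6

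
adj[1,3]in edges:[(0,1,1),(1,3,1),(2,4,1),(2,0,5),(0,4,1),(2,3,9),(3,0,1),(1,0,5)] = 1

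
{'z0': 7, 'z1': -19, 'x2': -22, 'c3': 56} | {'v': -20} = {'z0': 7, 'z1': -19, 'x2': -22, 'c3': 56, 'v': -20}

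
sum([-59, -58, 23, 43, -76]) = (-59) + (-58) + 23 + 43 + (-76)
= -127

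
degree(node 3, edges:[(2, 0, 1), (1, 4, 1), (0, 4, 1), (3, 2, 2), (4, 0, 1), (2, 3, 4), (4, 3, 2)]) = incident: (3,2), (2,3), (4,3)
= 3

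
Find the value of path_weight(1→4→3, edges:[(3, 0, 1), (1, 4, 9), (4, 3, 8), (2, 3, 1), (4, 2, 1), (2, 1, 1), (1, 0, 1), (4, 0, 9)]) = w(1→4)=9 + w(4→3)=8
= 17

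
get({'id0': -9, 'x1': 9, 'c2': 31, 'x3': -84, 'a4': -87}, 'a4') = -87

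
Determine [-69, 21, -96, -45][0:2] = [-69, 21]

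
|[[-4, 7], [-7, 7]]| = 21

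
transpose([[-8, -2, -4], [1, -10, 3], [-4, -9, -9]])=[[-8, 1, -4], [-2, -10, -9], [-4, 3, -9]]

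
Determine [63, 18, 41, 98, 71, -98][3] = 98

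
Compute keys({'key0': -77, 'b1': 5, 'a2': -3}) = ['key0', 'b1', 'a2']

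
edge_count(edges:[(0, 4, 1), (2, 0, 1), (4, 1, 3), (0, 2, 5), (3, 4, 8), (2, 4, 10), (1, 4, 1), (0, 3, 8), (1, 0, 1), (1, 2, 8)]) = 10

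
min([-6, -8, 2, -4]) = -8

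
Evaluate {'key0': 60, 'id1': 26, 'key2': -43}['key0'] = 60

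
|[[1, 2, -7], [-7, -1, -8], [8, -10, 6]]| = -676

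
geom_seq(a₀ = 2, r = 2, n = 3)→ a_0 = 2*2^0 = 2
a_1 = 2*2^1 = 4
a_2 = 2*2^2 = 8
= [2, 4, 8]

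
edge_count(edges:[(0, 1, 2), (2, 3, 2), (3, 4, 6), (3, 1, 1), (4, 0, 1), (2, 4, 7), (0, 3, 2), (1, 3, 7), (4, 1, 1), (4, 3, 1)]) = 10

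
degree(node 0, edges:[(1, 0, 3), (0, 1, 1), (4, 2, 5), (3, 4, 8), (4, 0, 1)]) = incident: (1,0), (0,1), (4,0)
= 3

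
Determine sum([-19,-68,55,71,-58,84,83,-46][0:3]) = slice → [-19, -68, 55]
(-19) + (-68) + 55
= -32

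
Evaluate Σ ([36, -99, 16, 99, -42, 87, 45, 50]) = 192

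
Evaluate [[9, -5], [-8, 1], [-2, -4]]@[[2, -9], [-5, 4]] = [[43, -101], [-21, 76], [16, 2]]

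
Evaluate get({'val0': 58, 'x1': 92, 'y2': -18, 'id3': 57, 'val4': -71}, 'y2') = -18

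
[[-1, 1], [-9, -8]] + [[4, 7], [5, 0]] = [[3, 8], [-4, -8]]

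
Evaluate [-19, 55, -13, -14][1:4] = [55, -13, -14]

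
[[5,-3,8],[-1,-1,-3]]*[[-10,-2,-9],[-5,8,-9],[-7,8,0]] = C[0][0] = (5)*(-10) + (-3)*(-5) + (8)*(-7) = -91
C[0][1] = (5)*(-2) + (-3)*(8) + (8)*(8) = 30
C[0][2] = (5)*(-9) + (-3)*(-9) + (8)*(0) = -18
C[1][0] = (-1)*(-10) + (-1)*(-5) + (-3)*(-7) = 36
C[1][1] = (-1)*(-2) + (-1)*(8) + (-3)*(8) = -30
C[1][2] = (-1)*(-9) + (-1)*(-9) + (-3)*(0) = 18
= [[-91, 30, -18], [36, -30, 18]]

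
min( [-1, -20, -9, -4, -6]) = -20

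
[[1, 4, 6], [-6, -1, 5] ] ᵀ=[[1, -6], [4, -1], [6, 5]]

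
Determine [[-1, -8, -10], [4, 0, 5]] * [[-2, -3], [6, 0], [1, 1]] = C[0][0] = (-1)*(-2) + (-8)*(6) + (-10)*(1) = -56
C[0][1] = (-1)*(-3) + (-8)*(0) + (-10)*(1) = -7
C[1][0] = (4)*(-2) + (0)*(6) + (5)*(1) = -3
C[1][1] = (4)*(-3) + (0)*(0) + (5)*(1) = -7
= [[-56, -7], [-3, -7]]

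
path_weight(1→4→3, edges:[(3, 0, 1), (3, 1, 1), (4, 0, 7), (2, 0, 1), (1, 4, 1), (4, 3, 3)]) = 4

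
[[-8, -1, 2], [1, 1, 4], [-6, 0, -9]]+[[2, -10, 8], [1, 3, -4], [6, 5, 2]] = [[-6, -11, 10], [2, 4, 0], [0, 5, -7]]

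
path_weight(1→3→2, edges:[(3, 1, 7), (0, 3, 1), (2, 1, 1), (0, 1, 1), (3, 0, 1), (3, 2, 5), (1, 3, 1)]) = w(1→3)=1 + w(3→2)=5
= 6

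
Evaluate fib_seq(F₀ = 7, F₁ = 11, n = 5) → [7, 11, 18, 29, 47]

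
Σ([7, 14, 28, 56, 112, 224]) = 7 + 14 + 28 + 56 + 112 + 224
= 441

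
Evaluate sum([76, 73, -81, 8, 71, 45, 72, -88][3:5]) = 79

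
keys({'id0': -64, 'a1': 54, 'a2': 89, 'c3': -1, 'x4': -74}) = ['id0', 'a1', 'a2', 'c3', 'x4']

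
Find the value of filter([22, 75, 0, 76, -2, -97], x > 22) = [75, 76]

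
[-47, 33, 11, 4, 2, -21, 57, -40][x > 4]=keep x where x > 4: -47✗, 33✓, 11✓, 4✗, 2✗, -21✗, 57✓, -40✗
= [33, 11, 57]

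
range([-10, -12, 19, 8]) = 31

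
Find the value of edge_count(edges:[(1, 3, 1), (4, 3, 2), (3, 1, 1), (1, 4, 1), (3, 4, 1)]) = 5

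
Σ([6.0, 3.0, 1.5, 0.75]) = 6.0 + 3.0 + 1.5 + 0.75
= 11.25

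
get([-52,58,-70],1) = 58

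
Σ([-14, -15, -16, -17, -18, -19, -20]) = (-14) + (-15) + (-16) + (-17) + (-18) + (-19) + (-20)
= -119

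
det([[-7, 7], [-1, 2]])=(-7)*(2) - (7)*(-1)
= -7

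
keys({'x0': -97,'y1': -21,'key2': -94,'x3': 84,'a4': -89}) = ['x0', 'y1', 'key2', 'x3', 'a4']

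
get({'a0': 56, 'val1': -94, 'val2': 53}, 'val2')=53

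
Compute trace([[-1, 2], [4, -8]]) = -9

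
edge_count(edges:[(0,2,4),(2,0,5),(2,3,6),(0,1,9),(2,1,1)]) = 5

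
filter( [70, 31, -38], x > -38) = [70, 31]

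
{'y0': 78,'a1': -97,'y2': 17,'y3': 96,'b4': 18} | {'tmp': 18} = {'y0': 78, 'a1': -97, 'y2': 17, 'y3': 96, 'b4': 18, 'tmp': 18}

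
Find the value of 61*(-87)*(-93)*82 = 40471182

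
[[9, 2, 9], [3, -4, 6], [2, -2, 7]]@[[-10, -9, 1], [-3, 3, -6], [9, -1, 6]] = [[-15, -84, 51], [36, -45, 63], [49, -31, 56]]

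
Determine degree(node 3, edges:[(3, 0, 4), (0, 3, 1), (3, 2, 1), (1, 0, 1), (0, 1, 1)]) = incident: (3,0), (0,3), (3,2)
= 3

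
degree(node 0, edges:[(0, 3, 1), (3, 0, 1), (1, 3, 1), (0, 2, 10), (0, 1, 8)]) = 4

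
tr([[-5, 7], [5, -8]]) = diagonal: (-5) + (-8)
= -13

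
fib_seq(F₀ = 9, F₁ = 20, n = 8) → F_2 = F_1 + F_0 = 29
F_3 = F_2 + F_1 = 49
F_4 = F_3 + F_2 = 78
...
= [9, 20, 29, 49, 78, 127, 205, 332]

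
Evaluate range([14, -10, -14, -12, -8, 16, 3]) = 30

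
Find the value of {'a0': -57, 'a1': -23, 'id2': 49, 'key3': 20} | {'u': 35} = {'a0': -57, 'a1': -23, 'id2': 49, 'key3': 20, 'u': 35}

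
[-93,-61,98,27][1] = -61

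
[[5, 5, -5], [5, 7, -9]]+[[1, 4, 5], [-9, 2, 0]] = [[6, 9, 0], [-4, 9, -9]]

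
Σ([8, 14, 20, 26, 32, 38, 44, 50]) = 232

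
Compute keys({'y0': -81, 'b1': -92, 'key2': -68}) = ['y0', 'b1', 'key2']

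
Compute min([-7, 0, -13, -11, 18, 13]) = -13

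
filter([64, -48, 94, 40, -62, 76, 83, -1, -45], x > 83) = [94]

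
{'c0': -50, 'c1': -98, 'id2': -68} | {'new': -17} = {'c0': -50, 'c1': -98, 'id2': -68, 'new': -17}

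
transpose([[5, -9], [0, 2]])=[[5, 0], [-9, 2]]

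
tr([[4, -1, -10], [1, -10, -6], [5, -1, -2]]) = diagonal: 4 + (-10) + (-2)
= -8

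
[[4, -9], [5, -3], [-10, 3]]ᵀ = [[4, 5, -10], [-9, -3, 3]]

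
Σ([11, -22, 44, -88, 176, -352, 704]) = 473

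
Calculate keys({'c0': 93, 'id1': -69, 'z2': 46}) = ['c0', 'id1', 'z2']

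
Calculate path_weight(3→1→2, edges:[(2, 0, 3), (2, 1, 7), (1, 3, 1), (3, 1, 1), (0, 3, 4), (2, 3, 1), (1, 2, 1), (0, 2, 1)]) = w(3→1)=1 + w(1→2)=1
= 2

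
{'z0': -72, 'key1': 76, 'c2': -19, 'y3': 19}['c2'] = -19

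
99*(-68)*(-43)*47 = 13605372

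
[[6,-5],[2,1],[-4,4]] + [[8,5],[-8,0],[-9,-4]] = [[14, 0], [-6, 1], [-13, 0]]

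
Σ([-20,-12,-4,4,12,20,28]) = (-20) + (-12) + (-4) + 4 + 12 + 20 + 28
= 28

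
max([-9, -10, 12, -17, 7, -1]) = 12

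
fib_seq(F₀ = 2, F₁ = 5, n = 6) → [2, 5, 7, 12, 19, 31]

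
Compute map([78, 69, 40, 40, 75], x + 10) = [88, 79, 50, 50, 85]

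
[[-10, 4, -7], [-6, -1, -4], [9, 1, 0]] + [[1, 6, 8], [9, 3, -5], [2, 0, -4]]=[[-9, 10, 1], [3, 2, -9], [11, 1, -4]]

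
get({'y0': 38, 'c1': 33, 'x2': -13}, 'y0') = 38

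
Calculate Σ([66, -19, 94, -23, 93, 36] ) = 66 + (-19) + 94 + (-23) + 93 + 36
= 247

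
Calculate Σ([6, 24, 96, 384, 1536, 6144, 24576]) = 6 + 24 + 96 + 384 + 1536 + 6144 + 24576
= 32766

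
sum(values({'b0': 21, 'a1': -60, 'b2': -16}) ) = -55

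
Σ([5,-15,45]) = 35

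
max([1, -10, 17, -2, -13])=17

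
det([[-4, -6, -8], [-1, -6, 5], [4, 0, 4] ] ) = -240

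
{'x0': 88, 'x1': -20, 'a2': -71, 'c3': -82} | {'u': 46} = {'x0': 88, 'x1': -20, 'a2': -71, 'c3': -82, 'u': 46}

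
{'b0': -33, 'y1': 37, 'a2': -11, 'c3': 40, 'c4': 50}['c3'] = 40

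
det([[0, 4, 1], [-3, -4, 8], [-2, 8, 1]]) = -84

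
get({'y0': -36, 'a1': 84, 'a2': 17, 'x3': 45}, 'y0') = -36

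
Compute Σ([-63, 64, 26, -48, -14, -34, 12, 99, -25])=(-63) + 64 + 26 + (-48) + (-14) + (-34) + 12 + 99 + (-25)
= 17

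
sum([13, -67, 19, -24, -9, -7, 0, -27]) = -102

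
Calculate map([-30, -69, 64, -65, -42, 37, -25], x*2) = [-60, -138, 128, -130, -84, 74, -50]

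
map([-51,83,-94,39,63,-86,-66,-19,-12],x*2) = [-102, 166, -188, 78, 126, -172, -132, -38, -24]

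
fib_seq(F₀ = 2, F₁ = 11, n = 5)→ [2, 11, 13, 24, 37]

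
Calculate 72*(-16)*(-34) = 39168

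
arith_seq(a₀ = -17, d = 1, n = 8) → [-17, -16, -15, -14, -13, -12, -11, -10]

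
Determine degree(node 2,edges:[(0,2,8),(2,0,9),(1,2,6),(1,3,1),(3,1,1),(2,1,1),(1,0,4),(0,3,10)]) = 4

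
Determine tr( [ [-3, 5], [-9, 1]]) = -2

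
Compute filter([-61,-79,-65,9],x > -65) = [-61, 9]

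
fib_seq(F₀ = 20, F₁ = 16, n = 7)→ F_2 = F_1 + F_0 = 36
F_3 = F_2 + F_1 = 52
F_4 = F_3 + F_2 = 88
...
= [20, 16, 36, 52, 88, 140, 228]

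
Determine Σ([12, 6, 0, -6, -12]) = 12 + 6 + 0 + (-6) + (-12)
= 0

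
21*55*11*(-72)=-914760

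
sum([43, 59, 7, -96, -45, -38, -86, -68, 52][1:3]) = 66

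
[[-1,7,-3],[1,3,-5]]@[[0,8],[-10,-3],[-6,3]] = C[0][0] = (-1)*(0) + (7)*(-10) + (-3)*(-6) = -52
C[0][1] = (-1)*(8) + (7)*(-3) + (-3)*(3) = -38
C[1][0] = (1)*(0) + (3)*(-10) + (-5)*(-6) = 0
C[1][1] = (1)*(8) + (3)*(-3) + (-5)*(3) = -16
= [[-52, -38], [0, -16]]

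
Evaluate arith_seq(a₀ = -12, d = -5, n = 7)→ [-12, -17, -22, -27, -32, -37, -42]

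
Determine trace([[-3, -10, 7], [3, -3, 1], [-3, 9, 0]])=-6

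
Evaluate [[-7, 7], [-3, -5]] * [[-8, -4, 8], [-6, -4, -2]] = C[0][0] = (-7)*(-8) + (7)*(-6) = 14
C[0][1] = (-7)*(-4) + (7)*(-4) = 0
C[0][2] = (-7)*(8) + (7)*(-2) = -70
C[1][0] = (-3)*(-8) + (-5)*(-6) = 54
C[1][1] = (-3)*(-4) + (-5)*(-4) = 32
C[1][2] = (-3)*(8) + (-5)*(-2) = -14
= [[14, 0, -70], [54, 32, -14]]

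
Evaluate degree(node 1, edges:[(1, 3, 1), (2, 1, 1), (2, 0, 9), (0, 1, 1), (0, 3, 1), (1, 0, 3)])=4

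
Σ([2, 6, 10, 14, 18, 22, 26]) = 98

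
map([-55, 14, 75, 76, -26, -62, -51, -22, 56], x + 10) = [-45, 24, 85, 86, -16, -52, -41, -12, 66]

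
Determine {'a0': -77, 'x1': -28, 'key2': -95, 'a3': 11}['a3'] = 11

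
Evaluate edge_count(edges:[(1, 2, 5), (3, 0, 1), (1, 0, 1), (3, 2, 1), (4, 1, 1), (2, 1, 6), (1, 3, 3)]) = 7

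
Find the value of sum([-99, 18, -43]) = (-99) + 18 + (-43)
= -124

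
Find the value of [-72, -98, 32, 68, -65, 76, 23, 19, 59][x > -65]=keep x where x > -65: -72✗, -98✗, 32✓, 68✓, -65✗, 76✓, 23✓, 19✓, 59✓
= [32, 68, 76, 23, 19, 59]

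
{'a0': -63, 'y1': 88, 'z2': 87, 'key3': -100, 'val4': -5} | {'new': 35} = {'a0': -63, 'y1': 88, 'z2': 87, 'key3': -100, 'val4': -5, 'new': 35}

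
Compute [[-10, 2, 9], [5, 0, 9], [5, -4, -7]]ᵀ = [[-10, 5, 5], [2, 0, -4], [9, 9, -7]]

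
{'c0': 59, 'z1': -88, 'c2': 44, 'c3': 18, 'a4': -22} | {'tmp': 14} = {'c0': 59, 'z1': -88, 'c2': 44, 'c3': 18, 'a4': -22, 'tmp': 14}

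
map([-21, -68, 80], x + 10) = [-11, -58, 90]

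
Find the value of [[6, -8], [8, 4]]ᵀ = [[6, 8], [-8, 4]]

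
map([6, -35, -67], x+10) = [16, -25, -57]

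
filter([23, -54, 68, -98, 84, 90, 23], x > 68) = [84, 90]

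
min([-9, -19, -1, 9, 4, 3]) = -19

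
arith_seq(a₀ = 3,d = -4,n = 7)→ [3, -1, -5, -9, -13, -17, -21]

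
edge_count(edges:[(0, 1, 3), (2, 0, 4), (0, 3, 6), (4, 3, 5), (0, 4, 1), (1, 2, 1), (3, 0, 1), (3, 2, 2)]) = 8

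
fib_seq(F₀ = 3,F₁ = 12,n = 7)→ [3, 12, 15, 27, 42, 69, 111]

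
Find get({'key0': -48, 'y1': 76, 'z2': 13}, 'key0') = -48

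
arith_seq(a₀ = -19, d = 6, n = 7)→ [-19, -13, -7, -1, 5, 11, 17]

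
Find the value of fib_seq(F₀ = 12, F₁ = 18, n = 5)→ F_2 = F_1 + F_0 = 30
F_3 = F_2 + F_1 = 48
F_4 = F_3 + F_2 = 78
= [12, 18, 30, 48, 78]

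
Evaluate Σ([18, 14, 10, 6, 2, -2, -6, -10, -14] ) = 18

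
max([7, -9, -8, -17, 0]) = 7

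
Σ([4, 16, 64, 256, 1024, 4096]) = 5460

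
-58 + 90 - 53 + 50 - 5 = 24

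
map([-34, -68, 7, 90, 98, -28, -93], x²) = [1156, 4624, 49, 8100, 9604, 784, 8649]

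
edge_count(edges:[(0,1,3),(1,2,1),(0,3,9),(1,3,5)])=4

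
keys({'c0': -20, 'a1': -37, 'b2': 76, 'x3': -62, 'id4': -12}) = ['c0', 'a1', 'b2', 'x3', 'id4']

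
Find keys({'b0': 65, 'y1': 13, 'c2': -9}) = ['b0', 'y1', 'c2']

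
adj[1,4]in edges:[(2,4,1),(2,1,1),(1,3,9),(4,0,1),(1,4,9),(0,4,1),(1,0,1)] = 9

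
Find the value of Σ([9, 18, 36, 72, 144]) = 9 + 18 + 36 + 72 + 144
= 279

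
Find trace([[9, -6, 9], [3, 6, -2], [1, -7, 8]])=23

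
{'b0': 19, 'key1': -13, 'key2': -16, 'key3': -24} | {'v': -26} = {'b0': 19, 'key1': -13, 'key2': -16, 'key3': -24, 'v': -26}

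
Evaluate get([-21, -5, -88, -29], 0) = -21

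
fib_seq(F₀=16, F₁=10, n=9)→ F_2 = F_1 + F_0 = 26
F_3 = F_2 + F_1 = 36
F_4 = F_3 + F_2 = 62
...
= [16, 10, 26, 36, 62, 98, 160, 258, 418]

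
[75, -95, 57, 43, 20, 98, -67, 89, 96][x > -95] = keep x where x > -95: 75✓, -95✗, 57✓, 43✓, 20✓, 98✓, -67✓, 89✓, 96✓
= [75, 57, 43, 20, 98, -67, 89, 96]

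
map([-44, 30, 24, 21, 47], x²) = [1936, 900, 576, 441, 2209]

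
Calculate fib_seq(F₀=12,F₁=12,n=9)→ [12, 12, 24, 36, 60, 96, 156, 252, 408]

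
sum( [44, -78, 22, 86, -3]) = 71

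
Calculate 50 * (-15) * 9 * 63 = -425250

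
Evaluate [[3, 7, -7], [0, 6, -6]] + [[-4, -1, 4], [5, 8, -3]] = [[-1, 6, -3], [5, 14, -9]]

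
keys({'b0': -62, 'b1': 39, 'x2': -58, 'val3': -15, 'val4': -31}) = ['b0', 'b1', 'x2', 'val3', 'val4']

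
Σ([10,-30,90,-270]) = 10 + -30 + 90 + -270
= -200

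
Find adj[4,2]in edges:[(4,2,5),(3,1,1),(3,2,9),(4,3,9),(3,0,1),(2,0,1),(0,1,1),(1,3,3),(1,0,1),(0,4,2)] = 5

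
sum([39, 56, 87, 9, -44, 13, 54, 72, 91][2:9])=282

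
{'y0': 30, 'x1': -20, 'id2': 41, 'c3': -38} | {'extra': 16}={'y0': 30, 'x1': -20, 'id2': 41, 'c3': -38, 'extra': 16}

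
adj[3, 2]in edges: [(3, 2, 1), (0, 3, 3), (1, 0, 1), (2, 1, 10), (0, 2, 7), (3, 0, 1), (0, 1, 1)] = 1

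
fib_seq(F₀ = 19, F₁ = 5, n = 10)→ [19, 5, 24, 29, 53, 82, 135, 217, 352, 569]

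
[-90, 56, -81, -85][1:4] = [56, -81, -85]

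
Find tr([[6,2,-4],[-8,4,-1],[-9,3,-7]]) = 3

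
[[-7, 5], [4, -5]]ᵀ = [[-7, 4], [5, -5]]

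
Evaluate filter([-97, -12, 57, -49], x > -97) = [-12, 57, -49]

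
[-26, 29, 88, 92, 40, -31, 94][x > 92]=[94]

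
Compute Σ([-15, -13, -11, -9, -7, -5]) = (-15) + (-13) + (-11) + (-9) + (-7) + (-5)
= -60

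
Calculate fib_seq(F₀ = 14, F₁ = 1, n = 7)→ [14, 1, 15, 16, 31, 47, 78]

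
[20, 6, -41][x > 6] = [20]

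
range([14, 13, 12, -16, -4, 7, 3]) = 30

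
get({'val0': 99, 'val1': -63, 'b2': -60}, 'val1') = -63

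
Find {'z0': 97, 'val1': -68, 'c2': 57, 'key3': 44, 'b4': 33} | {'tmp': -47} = {'z0': 97, 'val1': -68, 'c2': 57, 'key3': 44, 'b4': 33, 'tmp': -47}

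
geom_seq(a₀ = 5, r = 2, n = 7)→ [5, 10, 20, 40, 80, 160, 320]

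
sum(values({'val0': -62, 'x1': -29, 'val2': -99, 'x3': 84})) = -106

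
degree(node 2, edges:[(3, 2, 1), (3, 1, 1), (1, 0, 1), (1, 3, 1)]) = 1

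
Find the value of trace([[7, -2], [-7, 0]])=diagonal: 7 + 0
= 7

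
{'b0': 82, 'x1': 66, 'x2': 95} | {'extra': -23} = {'b0': 82, 'x1': 66, 'x2': 95, 'extra': -23}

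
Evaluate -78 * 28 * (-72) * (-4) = -628992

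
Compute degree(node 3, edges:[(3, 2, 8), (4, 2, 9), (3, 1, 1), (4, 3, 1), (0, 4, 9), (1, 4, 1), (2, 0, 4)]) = incident: (3,2), (3,1), (4,3)
= 3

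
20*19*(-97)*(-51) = 1879860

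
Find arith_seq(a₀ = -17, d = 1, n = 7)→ a_0 = -17 + 0*1 = -17
a_1 = -17 + 1*1 = -16
a_2 = -17 + 2*1 = -15
...
= [-17, -16, -15, -14, -13, -12, -11]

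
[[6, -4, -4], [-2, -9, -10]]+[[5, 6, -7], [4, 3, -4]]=[[11, 2, -11], [2, -6, -14]]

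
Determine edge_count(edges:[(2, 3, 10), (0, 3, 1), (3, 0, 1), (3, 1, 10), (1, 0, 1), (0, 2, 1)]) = 6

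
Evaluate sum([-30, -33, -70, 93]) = -40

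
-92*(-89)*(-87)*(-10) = 7123560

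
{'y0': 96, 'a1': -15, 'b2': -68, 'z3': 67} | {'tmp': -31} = {'y0': 96, 'a1': -15, 'b2': -68, 'z3': 67, 'tmp': -31}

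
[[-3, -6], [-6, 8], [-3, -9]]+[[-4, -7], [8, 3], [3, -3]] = [[-7, -13], [2, 11], [0, -12]]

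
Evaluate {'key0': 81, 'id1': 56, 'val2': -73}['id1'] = 56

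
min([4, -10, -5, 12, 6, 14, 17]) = -10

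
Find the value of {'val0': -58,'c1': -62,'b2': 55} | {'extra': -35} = {'val0': -58, 'c1': -62, 'b2': 55, 'extra': -35}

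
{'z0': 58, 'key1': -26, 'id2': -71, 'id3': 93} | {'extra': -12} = {'z0': 58, 'key1': -26, 'id2': -71, 'id3': 93, 'extra': -12}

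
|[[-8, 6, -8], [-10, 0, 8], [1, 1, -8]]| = -288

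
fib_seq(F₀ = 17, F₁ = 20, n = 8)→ F_2 = F_1 + F_0 = 37
F_3 = F_2 + F_1 = 57
F_4 = F_3 + F_2 = 94
...
= [17, 20, 37, 57, 94, 151, 245, 396]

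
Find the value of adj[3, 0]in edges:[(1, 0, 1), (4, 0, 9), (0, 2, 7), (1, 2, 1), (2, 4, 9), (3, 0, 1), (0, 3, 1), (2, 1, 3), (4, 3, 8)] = 1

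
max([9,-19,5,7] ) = 9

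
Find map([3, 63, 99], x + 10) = 3+10=13, 63+10=73, 99+10=109
= [13, 73, 109]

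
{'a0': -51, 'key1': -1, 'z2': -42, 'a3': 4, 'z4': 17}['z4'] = 17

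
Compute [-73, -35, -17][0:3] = [-73, -35, -17]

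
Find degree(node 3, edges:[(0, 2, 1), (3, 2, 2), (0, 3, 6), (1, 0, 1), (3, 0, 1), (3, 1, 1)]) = 4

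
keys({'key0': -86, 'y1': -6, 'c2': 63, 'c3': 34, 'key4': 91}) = ['key0', 'y1', 'c2', 'c3', 'key4']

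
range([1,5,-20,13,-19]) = 33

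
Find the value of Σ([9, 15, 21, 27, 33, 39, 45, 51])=240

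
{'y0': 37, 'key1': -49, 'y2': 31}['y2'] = 31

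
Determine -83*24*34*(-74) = 5011872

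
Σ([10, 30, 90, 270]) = 400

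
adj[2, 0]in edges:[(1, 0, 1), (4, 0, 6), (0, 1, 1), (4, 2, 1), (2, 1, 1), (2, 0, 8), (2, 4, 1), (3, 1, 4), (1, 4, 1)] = 8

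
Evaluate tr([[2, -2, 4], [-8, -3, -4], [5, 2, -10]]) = diagonal: 2 + (-3) + (-10)
= -11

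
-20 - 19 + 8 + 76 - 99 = -54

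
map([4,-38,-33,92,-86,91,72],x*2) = 4*2=8, -38*2=-76, -33*2=-66, 92*2=184, -86*2=-172, 91*2=182, 72*2=144
= [8, -76, -66, 184, -172, 182, 144]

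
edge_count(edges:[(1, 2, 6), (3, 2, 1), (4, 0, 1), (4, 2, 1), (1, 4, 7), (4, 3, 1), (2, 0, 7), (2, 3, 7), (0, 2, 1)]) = 9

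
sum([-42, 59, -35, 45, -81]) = (-42) + 59 + (-35) + 45 + (-81)
= -54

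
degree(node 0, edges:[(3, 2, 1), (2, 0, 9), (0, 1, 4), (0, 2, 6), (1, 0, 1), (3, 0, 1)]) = 5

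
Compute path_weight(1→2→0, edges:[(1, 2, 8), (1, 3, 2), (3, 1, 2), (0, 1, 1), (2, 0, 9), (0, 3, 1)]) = w(1→2)=8 + w(2→0)=9
= 17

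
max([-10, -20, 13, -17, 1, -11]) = 13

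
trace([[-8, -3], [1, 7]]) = -1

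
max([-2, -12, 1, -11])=1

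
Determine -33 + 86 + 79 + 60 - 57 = 135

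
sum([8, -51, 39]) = 8 + (-51) + 39
= -4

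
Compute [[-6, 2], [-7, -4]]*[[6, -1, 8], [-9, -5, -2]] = [[-54, -4, -52], [-6, 27, -48]]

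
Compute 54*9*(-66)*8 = -256608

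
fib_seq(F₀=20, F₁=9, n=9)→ F_2 = F_1 + F_0 = 29
F_3 = F_2 + F_1 = 38
F_4 = F_3 + F_2 = 67
...
= [20, 9, 29, 38, 67, 105, 172, 277, 449]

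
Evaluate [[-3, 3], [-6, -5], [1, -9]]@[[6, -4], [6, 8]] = C[0][0] = (-3)*(6) + (3)*(6) = 0
C[0][1] = (-3)*(-4) + (3)*(8) = 36
C[1][0] = (-6)*(6) + (-5)*(6) = -66
C[1][1] = (-6)*(-4) + (-5)*(8) = -16
C[2][0] = (1)*(6) + (-9)*(6) = -48
C[2][1] = (1)*(-4) + (-9)*(8) = -76
= [[0, 36], [-66, -16], [-48, -76]]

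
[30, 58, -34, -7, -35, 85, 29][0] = 30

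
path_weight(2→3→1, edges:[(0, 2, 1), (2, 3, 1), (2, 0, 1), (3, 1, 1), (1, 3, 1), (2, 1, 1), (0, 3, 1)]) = w(2→3)=1 + w(3→1)=1
= 2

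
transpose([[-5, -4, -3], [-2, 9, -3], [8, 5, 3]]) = [[-5, -2, 8], [-4, 9, 5], [-3, -3, 3]]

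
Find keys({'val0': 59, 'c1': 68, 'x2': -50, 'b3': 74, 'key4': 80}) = ['val0', 'c1', 'x2', 'b3', 'key4']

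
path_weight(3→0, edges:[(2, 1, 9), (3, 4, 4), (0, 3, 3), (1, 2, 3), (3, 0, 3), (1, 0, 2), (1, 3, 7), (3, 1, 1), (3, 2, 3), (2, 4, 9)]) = 3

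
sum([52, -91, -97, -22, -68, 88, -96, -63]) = 52 + (-91) + (-97) + (-22) + (-68) + 88 + (-96) + (-63)
= -297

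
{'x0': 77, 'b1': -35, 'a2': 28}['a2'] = 28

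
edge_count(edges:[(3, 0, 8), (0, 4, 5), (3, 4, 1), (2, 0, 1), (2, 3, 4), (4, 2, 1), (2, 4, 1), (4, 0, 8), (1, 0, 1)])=9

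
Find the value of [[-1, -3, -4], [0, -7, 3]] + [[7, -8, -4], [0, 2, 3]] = [[6, -11, -8], [0, -5, 6]]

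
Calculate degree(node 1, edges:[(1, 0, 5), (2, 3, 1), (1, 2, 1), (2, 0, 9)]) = 2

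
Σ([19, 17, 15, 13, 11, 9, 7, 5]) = 96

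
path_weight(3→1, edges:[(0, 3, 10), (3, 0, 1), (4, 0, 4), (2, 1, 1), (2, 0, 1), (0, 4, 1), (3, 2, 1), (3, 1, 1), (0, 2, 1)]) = 1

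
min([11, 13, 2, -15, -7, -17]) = -17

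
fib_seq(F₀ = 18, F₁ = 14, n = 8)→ [18, 14, 32, 46, 78, 124, 202, 326]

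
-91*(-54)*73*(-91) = -32643702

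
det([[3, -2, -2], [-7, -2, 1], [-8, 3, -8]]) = (1)*(3)*det([[-2, 1], [3, -8]]) + (-1)*(-2)*det([[-7, 1], [-8, -8]]) + (1)*(-2)*det([[-7, -2], [-8, 3]])
= 39 + 128 + 74
= 241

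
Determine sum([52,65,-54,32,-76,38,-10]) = 52 + 65 + (-54) + 32 + (-76) + 38 + (-10)
= 47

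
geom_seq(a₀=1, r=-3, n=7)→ [1, -3, 9, -27, 81, -243, 729]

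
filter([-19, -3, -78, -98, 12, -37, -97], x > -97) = keep x where x > -97: -19✓, -3✓, -78✓, -98✗, 12✓, -37✓, -97✗
= [-19, -3, -78, 12, -37]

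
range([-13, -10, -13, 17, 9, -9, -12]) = 30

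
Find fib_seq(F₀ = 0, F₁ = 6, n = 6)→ F_2 = F_1 + F_0 = 6
F_3 = F_2 + F_1 = 12
F_4 = F_3 + F_2 = 18
...
= [0, 6, 6, 12, 18, 30]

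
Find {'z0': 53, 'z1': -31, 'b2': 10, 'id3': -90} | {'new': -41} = {'z0': 53, 'z1': -31, 'b2': 10, 'id3': -90, 'new': -41}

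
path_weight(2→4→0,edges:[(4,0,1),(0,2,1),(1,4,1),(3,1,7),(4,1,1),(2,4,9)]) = 10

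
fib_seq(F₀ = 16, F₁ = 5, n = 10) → [16, 5, 21, 26, 47, 73, 120, 193, 313, 506]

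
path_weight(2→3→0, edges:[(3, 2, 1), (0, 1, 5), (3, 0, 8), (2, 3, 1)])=9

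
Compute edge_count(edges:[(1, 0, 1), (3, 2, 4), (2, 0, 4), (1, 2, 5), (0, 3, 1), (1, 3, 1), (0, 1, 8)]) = 7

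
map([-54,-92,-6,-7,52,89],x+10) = -54+10=-44, -92+10=-82, -6+10=4, -7+10=3, 52+10=62, 89+10=99
= [-44, -82, 4, 3, 62, 99]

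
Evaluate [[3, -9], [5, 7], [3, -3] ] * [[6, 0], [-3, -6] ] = C[0][0] = (3)*(6) + (-9)*(-3) = 45
C[0][1] = (3)*(0) + (-9)*(-6) = 54
C[1][0] = (5)*(6) + (7)*(-3) = 9
C[1][1] = (5)*(0) + (7)*(-6) = -42
C[2][0] = (3)*(6) + (-3)*(-3) = 27
C[2][1] = (3)*(0) + (-3)*(-6) = 18
= [[45, 54], [9, -42], [27, 18]]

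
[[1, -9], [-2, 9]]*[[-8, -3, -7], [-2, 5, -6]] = [[10, -48, 47], [-2, 51, -40]]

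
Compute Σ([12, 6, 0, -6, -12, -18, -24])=12 + 6 + 0 + (-6) + (-12) + (-18) + (-24)
= -42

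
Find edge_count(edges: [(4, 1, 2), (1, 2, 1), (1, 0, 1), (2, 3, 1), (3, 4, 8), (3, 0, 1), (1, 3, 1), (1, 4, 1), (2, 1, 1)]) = 9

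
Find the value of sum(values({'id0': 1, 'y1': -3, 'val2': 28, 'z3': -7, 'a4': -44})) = -25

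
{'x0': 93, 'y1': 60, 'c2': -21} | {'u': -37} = {'x0': 93, 'y1': 60, 'c2': -21, 'u': -37}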